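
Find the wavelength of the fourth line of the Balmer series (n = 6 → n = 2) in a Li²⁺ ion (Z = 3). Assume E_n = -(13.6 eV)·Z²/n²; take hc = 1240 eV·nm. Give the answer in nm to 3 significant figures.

45.6 nm

The Balmer series terminates on n_f = 2; the fourth line has n_i = 2+4 = 6.
ΔE = 122.4 × (1/2² − 1/6²) = 27.20 eV.
λ = 1240 / 27.20 = 45.6 nm.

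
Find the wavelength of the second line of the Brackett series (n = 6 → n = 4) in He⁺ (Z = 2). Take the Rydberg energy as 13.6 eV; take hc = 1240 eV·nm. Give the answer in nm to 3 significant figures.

656 nm

The Brackett series terminates on n_f = 4; the second line has n_i = 4+2 = 6.
ΔE = 54.40 × (1/4² − 1/6²) = 1.889 eV.
λ = 1240 / 1.889 = 656 nm.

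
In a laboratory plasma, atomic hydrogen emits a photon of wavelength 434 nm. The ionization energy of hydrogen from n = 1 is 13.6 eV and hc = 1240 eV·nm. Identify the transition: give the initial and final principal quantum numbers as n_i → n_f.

The photon energy is ΔE = hc/λ = 1240 / 434 = 2.857 eV.
With Z = 1, ΔE = 13.60 × (1/n_f² − 1/n_i²), so 1/n_f² − 1/n_i² = 0.2101.
Trying n_f = 2 gives 1/n_i² = 0.03992, i.e. n_i ≈ 5; this pair matches.

n_i = 5, n_f = 2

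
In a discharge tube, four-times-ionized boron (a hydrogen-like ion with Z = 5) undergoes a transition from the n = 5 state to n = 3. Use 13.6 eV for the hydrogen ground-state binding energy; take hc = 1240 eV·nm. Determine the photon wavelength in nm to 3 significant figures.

51.3 nm

For Z = 5 the level energies scale as Z², so the effective Rydberg energy is 13.6 × 25 = 340.0 eV.
ΔE = 340.0 × (1/3² − 1/5²) = 340.0 × 0.07111 = 24.18 eV.
λ = hc/ΔE = 1240 / 24.18 = 51.3 nm.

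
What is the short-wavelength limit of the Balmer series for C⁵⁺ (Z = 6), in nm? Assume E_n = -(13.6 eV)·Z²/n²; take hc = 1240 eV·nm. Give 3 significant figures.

The Balmer series has lower level n_f = 2; the series limit corresponds to n_i → ∞.
ΔE_max = 13.6 × 36 / 2² = 122.4 eV.
λ_min = 1240 / 122.4 = 10.1 nm.

10.1 nm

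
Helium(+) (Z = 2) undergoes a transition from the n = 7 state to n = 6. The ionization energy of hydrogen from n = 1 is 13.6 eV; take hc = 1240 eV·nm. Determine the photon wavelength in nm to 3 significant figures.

3090 nm

For Z = 2 the level energies scale as Z², so the effective Rydberg energy is 13.6 × 4 = 54.40 eV.
ΔE = 54.40 × (1/6² − 1/7²) = 54.40 × 0.007370 = 0.4009 eV.
λ = hc/ΔE = 1240 / 0.4009 = 3090 nm.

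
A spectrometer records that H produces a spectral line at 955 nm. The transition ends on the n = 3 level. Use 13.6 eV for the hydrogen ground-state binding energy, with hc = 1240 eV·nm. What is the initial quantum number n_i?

The photon energy is ΔE = hc/λ = 1240 / 955 = 1.298 eV.
With Z = 1, ΔE = 13.60 × (1/n_f² − 1/n_i²), so 1/n_f² − 1/n_i² = 0.09547.
With n_f = 3: 1/n_i² = 1/9 − 0.09547 = 0.01564, so n_i ≈ 8.00.

n_i = 8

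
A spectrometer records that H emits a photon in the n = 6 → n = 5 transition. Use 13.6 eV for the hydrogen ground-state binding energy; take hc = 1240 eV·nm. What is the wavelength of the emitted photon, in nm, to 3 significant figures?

7460 nm

ΔE = 13.60 × (1/5² − 1/6²) = 13.60 × 0.01222 = 0.1662 eV.
λ = hc/ΔE = 1240 / 0.1662 = 7460 nm.
This line belongs to the Pfund series.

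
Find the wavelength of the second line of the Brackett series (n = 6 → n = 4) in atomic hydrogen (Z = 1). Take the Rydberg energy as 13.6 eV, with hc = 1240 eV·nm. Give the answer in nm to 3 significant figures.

The Brackett series terminates on n_f = 4; the second line has n_i = 4+2 = 6.
ΔE = 13.60 × (1/4² − 1/6²) = 0.4722 eV.
λ = 1240 / 0.4722 = 2630 nm.

2630 nm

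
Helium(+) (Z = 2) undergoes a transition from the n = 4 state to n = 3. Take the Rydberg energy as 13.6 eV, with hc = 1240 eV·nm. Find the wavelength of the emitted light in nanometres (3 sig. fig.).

469 nm

For Z = 2 the level energies scale as Z², so the effective Rydberg energy is 13.6 × 4 = 54.40 eV.
ΔE = 54.40 × (1/3² − 1/4²) = 54.40 × 0.04861 = 2.644 eV.
λ = hc/ΔE = 1240 / 2.644 = 469 nm.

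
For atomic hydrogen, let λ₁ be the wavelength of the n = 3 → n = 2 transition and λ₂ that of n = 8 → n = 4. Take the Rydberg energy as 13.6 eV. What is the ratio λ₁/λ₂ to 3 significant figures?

λ ∝ 1/ΔE ∝ 1/(1/n_f² − 1/n_i²), and the Z² and hc factors cancel in the ratio.
λ₁/λ₂ = (1/4² − 1/8²)/(1/2² − 1/3²) = 0.04688/0.1389 = 0.338.

0.338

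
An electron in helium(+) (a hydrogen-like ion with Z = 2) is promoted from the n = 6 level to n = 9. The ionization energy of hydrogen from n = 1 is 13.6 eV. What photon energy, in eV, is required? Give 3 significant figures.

0.840 eV

The Bohr energies scale as Z², so for Z = 2: E_n = −54.40/n² eV.
E_9 = −54.40/81 = −0.6716 eV and E_6 = −54.40/36 = −1.511 eV.
The photon energy is |E_9 − E_6| = 0.840 eV.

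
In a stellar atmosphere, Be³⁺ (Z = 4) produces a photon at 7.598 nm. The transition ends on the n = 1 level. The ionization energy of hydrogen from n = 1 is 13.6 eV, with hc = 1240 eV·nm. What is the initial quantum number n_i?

n_i = 2

The photon energy is ΔE = hc/λ = 1240 / 7.598 = 163.2 eV.
With Z = 4, ΔE = 217.6 × (1/n_f² − 1/n_i²), so 1/n_f² − 1/n_i² = 0.7500.
With n_f = 1: 1/n_i² = 1/1 − 0.7500 = 0.2500, so n_i ≈ 2.00.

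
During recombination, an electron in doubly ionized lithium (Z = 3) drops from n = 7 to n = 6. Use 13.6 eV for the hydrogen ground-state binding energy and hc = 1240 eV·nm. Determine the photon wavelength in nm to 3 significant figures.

1370 nm

For Z = 3 the level energies scale as Z², so the effective Rydberg energy is 13.6 × 9 = 122.4 eV.
ΔE = 122.4 × (1/6² − 1/7²) = 122.4 × 0.007370 = 0.9020 eV.
λ = hc/ΔE = 1240 / 0.9020 = 1370 nm.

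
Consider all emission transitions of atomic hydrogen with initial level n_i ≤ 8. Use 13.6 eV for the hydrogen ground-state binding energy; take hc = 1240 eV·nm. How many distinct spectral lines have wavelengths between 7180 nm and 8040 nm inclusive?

Enumerate all n_i → n_f pairs with 1 ≤ n_f < n_i ≤ 8 and compute λ = 1240 / [13.6·1·(1/n_f² − 1/n_i²)].
Lines falling in [7180, 8040] nm: 6→5 (7460 nm), 8→6 (7503 nm).

2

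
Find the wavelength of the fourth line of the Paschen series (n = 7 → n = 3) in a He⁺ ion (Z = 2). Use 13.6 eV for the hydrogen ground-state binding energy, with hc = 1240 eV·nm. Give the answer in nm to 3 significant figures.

The Paschen series terminates on n_f = 3; the fourth line has n_i = 3+4 = 7.
ΔE = 54.40 × (1/3² − 1/7²) = 4.934 eV.
λ = 1240 / 4.934 = 251 nm.

251 nm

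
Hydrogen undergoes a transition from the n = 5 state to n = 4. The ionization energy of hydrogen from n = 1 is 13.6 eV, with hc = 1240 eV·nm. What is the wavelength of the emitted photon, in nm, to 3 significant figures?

4050 nm

ΔE = 13.60 × (1/4² − 1/5²) = 13.60 × 0.02250 = 0.3060 eV.
λ = hc/ΔE = 1240 / 0.3060 = 4050 nm.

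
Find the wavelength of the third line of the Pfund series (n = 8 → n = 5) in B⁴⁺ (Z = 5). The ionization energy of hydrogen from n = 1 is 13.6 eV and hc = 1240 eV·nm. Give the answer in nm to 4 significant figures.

149.6 nm

The Pfund series terminates on n_f = 5; the third line has n_i = 5+3 = 8.
ΔE = 340.0 × (1/5² − 1/8²) = 8.288 eV.
λ = 1240 / 8.288 = 149.6 nm.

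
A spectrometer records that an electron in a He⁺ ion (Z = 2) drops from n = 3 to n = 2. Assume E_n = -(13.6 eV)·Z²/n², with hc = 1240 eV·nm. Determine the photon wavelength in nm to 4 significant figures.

For Z = 2 the level energies scale as Z², so the effective Rydberg energy is 13.6 × 4 = 54.40 eV.
ΔE = 54.40 × (1/2² − 1/3²) = 54.40 × 0.1389 = 7.556 eV.
λ = hc/ΔE = 1240 / 7.556 = 164.1 nm.

164.1 nm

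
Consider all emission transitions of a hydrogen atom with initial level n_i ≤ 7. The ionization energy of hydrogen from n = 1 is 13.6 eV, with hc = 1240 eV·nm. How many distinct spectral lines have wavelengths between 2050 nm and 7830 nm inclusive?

5

Enumerate all n_i → n_f pairs with 1 ≤ n_f < n_i ≤ 7 and compute λ = 1240 / [13.6·1·(1/n_f² − 1/n_i²)].
Lines falling in [2050, 7830] nm: 7→4 (2166 nm), 6→4 (2626 nm), 5→4 (4052 nm), 7→5 (4654 nm), 6→5 (7460 nm).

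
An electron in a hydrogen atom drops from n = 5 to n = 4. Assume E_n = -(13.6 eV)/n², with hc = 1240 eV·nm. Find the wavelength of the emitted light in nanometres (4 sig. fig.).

4052 nm

ΔE = 13.60 × (1/4² − 1/5²) = 13.60 × 0.02250 = 0.3060 eV.
λ = hc/ΔE = 1240 / 0.3060 = 4052 nm.
This line belongs to the Brackett series.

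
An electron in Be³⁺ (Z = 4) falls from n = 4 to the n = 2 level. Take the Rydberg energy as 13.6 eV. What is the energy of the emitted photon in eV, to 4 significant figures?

40.80 eV

The Bohr energies scale as Z², so for Z = 4: E_n = −217.6/n² eV.
E_4 = −217.6/16 = −13.60 eV and E_2 = −217.6/4 = −54.40 eV.
The photon energy is |E_4 − E_2| = 40.80 eV.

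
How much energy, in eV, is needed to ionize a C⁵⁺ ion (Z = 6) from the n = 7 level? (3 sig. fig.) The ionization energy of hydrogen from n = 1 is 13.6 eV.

E_n = −13.6 Z²/n² = −489.6/n² eV for Z = 6.
E_7 = −489.6/49 = −9.99 eV, so ionization (to E = 0) requires 9.99 eV.

9.99 eV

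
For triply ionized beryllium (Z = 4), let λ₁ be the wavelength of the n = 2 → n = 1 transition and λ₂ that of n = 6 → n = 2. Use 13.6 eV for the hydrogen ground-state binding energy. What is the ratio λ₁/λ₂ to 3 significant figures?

λ ∝ 1/ΔE ∝ 1/(1/n_f² − 1/n_i²), and the Z² and hc factors cancel in the ratio.
λ₁/λ₂ = (1/2² − 1/6²)/(1/1² − 1/2²) = 0.2222/0.7500 = 0.296.

0.296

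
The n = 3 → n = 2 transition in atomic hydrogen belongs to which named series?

The series is set by the lower level: n_f = 2 is the Balmer series.

Balmer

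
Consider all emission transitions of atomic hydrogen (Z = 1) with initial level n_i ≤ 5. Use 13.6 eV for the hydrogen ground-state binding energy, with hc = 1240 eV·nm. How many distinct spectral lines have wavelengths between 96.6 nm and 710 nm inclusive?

Enumerate all n_i → n_f pairs with 1 ≤ n_f < n_i ≤ 5 and compute λ = 1240 / [13.6·1·(1/n_f² − 1/n_i²)].
Lines falling in [96.6, 710] nm: 4→1 (97.25 nm), 3→1 (102.6 nm), 2→1 (121.6 nm), 5→2 (434.2 nm), 4→2 (486.3 nm), 3→2 (656.5 nm).

6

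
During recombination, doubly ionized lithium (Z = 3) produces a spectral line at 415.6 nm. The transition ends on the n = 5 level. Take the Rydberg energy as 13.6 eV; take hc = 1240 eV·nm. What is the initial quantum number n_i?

n_i = 8

The photon energy is ΔE = hc/λ = 1240 / 415.6 = 2.984 eV.
With Z = 3, ΔE = 122.4 × (1/n_f² − 1/n_i²), so 1/n_f² − 1/n_i² = 0.02438.
With n_f = 5: 1/n_i² = 1/25 − 0.02438 = 0.01562, so n_i ≈ 8.00.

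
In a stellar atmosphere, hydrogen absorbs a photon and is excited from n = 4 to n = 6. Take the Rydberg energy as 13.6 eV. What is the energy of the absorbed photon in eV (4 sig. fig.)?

E_6 = −13.60/36 = −0.3778 eV and E_4 = −13.60/16 = −0.8500 eV.
The photon energy is |E_6 − E_4| = 0.4722 eV.

0.4722 eV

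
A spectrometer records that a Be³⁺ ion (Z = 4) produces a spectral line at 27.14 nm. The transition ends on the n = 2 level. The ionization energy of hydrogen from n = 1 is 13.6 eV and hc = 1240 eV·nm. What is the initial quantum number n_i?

The photon energy is ΔE = hc/λ = 1240 / 27.14 = 45.69 eV.
With Z = 4, ΔE = 217.6 × (1/n_f² − 1/n_i²), so 1/n_f² − 1/n_i² = 0.2100.
With n_f = 2: 1/n_i² = 1/4 − 0.2100 = 0.04003, so n_i ≈ 5.00.

n_i = 5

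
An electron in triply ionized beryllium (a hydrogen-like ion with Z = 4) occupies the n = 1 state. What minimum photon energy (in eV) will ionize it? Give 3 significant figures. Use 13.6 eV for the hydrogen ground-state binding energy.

218 eV

E_n = −13.6 Z²/n² = −217.6/n² eV for Z = 4.
E_1 = −217.6/1 = −218 eV, so ionization (to E = 0) requires 218 eV.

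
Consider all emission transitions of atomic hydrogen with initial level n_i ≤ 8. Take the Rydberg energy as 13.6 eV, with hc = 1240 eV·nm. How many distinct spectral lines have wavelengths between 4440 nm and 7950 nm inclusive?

3

Enumerate all n_i → n_f pairs with 1 ≤ n_f < n_i ≤ 8 and compute λ = 1240 / [13.6·1·(1/n_f² − 1/n_i²)].
Lines falling in [4440, 7950] nm: 7→5 (4654 nm), 6→5 (7460 nm), 8→6 (7503 nm).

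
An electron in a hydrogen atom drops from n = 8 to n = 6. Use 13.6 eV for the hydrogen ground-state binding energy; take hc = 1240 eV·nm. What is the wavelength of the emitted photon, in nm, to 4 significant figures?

7503 nm

ΔE = 13.60 × (1/6² − 1/8²) = 13.60 × 0.01215 = 0.1653 eV.
λ = hc/ΔE = 1240 / 0.1653 = 7503 nm.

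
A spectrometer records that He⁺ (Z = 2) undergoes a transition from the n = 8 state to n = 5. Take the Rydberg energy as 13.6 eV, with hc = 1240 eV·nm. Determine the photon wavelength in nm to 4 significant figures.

935.1 nm

For Z = 2 the level energies scale as Z², so the effective Rydberg energy is 13.6 × 4 = 54.40 eV.
ΔE = 54.40 × (1/5² − 1/8²) = 54.40 × 0.02438 = 1.326 eV.
λ = hc/ΔE = 1240 / 1.326 = 935.1 nm.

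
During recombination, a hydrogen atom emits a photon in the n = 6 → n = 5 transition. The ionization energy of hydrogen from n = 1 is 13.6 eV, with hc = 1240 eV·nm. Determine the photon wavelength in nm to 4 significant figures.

7460 nm

ΔE = 13.60 × (1/5² − 1/6²) = 13.60 × 0.01222 = 0.1662 eV.
λ = hc/ΔE = 1240 / 0.1662 = 7460 nm.
This line belongs to the Pfund series.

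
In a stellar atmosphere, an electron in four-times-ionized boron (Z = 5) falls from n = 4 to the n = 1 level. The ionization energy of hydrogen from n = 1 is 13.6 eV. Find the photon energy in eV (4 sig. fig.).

318.8 eV

The Bohr energies scale as Z², so for Z = 5: E_n = −340.0/n² eV.
E_4 = −340.0/16 = −21.25 eV and E_1 = −340.0/1 = −340.0 eV.
The photon energy is |E_4 − E_1| = 318.8 eV.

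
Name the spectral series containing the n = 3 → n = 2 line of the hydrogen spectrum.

The series is set by the lower level: n_f = 2 is the Balmer series.

Balmer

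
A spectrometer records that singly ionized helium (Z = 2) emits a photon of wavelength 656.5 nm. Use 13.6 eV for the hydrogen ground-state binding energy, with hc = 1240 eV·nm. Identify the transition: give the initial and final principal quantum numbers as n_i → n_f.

The photon energy is ΔE = hc/λ = 1240 / 656.5 = 1.889 eV.
With Z = 2, ΔE = 54.40 × (1/n_f² − 1/n_i²), so 1/n_f² − 1/n_i² = 0.03472.
Trying n_f = 4 gives 1/n_i² = 0.02778, i.e. n_i ≈ 6; this pair matches.

n_i = 6, n_f = 4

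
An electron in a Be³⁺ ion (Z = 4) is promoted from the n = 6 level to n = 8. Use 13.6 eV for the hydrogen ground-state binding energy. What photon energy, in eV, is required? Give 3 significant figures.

2.64 eV

The Bohr energies scale as Z², so for Z = 4: E_n = −217.6/n² eV.
E_8 = −217.6/64 = −3.400 eV and E_6 = −217.6/36 = −6.044 eV.
The photon energy is |E_8 − E_6| = 2.64 eV.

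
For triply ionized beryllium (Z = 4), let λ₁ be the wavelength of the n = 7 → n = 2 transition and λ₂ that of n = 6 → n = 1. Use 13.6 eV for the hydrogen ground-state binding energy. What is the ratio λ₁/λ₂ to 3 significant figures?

4.23

λ ∝ 1/ΔE ∝ 1/(1/n_f² − 1/n_i²), and the Z² and hc factors cancel in the ratio.
λ₁/λ₂ = (1/1² − 1/6²)/(1/2² − 1/7²) = 0.9722/0.2296 = 4.23.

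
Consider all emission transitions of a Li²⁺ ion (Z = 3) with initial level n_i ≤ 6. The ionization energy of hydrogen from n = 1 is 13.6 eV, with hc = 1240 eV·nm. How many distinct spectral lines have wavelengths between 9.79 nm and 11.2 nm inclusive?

Enumerate all n_i → n_f pairs with 1 ≤ n_f < n_i ≤ 6 and compute λ = 1240 / [13.6·9·(1/n_f² − 1/n_i²)].
Lines falling in [9.79, 11.2] nm: 6→1 (10.42 nm), 5→1 (10.55 nm), 4→1 (10.81 nm).

3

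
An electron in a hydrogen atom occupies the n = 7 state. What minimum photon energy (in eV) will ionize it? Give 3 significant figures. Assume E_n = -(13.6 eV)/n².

0.278 eV

E_7 = −13.60/49 = −0.278 eV, so ionization (to E = 0) requires 0.278 eV.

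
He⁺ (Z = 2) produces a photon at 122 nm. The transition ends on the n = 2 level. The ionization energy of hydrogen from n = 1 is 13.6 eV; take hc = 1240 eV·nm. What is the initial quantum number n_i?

The photon energy is ΔE = hc/λ = 1240 / 122 = 10.16 eV.
With Z = 2, ΔE = 54.40 × (1/n_f² − 1/n_i²), so 1/n_f² − 1/n_i² = 0.1868.
With n_f = 2: 1/n_i² = 1/4 − 0.1868 = 0.06316, so n_i ≈ 3.98.

n_i = 4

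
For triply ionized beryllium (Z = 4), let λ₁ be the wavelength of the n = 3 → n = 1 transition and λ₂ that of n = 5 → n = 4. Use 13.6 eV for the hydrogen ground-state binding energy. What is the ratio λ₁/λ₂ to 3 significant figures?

0.0253

λ ∝ 1/ΔE ∝ 1/(1/n_f² − 1/n_i²), and the Z² and hc factors cancel in the ratio.
λ₁/λ₂ = (1/4² − 1/5²)/(1/1² − 1/3²) = 0.02250/0.8889 = 0.0253.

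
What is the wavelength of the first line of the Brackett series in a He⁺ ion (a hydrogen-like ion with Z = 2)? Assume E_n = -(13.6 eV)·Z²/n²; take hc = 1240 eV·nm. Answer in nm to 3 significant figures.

The Brackett series terminates on n_f = 4; the first line has n_i = 4+1 = 5.
ΔE = 54.40 × (1/4² − 1/5²) = 1.224 eV.
λ = 1240 / 1.224 = 1010 nm.

1010 nm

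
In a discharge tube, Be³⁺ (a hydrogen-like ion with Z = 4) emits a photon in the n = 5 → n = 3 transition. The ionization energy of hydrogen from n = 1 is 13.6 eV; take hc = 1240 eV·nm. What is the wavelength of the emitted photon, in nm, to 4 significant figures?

For Z = 4 the level energies scale as Z², so the effective Rydberg energy is 13.6 × 16 = 217.6 eV.
ΔE = 217.6 × (1/3² − 1/5²) = 217.6 × 0.07111 = 15.47 eV.
λ = hc/ΔE = 1240 / 15.47 = 80.14 nm.

80.14 nm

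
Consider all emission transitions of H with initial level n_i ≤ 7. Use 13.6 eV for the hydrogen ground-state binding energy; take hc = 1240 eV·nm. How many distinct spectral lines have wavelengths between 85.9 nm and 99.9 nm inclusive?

4

Enumerate all n_i → n_f pairs with 1 ≤ n_f < n_i ≤ 7 and compute λ = 1240 / [13.6·1·(1/n_f² − 1/n_i²)].
Lines falling in [85.9, 99.9] nm: 7→1 (93.08 nm), 6→1 (93.78 nm), 5→1 (94.98 nm), 4→1 (97.25 nm).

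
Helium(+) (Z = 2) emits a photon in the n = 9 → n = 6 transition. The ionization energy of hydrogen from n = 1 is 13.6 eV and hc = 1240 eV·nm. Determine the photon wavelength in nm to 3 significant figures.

For Z = 2 the level energies scale as Z², so the effective Rydberg energy is 13.6 × 4 = 54.40 eV.
ΔE = 54.40 × (1/6² − 1/9²) = 54.40 × 0.01543 = 0.8395 eV.
λ = hc/ΔE = 1240 / 0.8395 = 1480 nm.

1480 nm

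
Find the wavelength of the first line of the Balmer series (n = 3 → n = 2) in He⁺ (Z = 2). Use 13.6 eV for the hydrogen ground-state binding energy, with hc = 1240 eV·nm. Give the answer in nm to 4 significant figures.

164.1 nm

The Balmer series terminates on n_f = 2; the first line has n_i = 2+1 = 3.
ΔE = 54.40 × (1/2² − 1/3²) = 7.556 eV.
λ = 1240 / 7.556 = 164.1 nm.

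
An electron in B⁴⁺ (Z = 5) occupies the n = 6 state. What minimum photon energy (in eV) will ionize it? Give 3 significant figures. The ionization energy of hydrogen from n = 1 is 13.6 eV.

9.44 eV

E_n = −13.6 Z²/n² = −340.0/n² eV for Z = 5.
E_6 = −340.0/36 = −9.44 eV, so ionization (to E = 0) requires 9.44 eV.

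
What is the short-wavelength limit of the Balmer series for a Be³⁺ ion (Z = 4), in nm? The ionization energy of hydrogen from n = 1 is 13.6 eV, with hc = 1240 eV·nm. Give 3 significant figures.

The Balmer series has lower level n_f = 2; the series limit corresponds to n_i → ∞.
ΔE_max = 13.6 × 16 / 2² = 54.40 eV.
λ_min = 1240 / 54.40 = 22.8 nm.

22.8 nm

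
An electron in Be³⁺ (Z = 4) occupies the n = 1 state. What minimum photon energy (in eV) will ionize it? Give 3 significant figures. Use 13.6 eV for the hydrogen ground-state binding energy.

218 eV

E_n = −13.6 Z²/n² = −217.6/n² eV for Z = 4.
E_1 = −217.6/1 = −218 eV, so ionization (to E = 0) requires 218 eV.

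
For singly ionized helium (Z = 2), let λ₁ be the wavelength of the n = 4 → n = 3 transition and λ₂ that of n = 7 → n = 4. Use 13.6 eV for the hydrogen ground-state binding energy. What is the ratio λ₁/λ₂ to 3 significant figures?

0.866

λ ∝ 1/ΔE ∝ 1/(1/n_f² − 1/n_i²), and the Z² and hc factors cancel in the ratio.
λ₁/λ₂ = (1/4² − 1/7²)/(1/3² − 1/4²) = 0.04209/0.04861 = 0.866.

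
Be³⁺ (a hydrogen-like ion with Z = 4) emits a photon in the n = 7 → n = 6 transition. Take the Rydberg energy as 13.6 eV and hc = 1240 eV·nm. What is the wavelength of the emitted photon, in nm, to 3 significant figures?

For Z = 4 the level energies scale as Z², so the effective Rydberg energy is 13.6 × 16 = 217.6 eV.
ΔE = 217.6 × (1/6² − 1/7²) = 217.6 × 0.007370 = 1.604 eV.
λ = hc/ΔE = 1240 / 1.604 = 773 nm.

773 nm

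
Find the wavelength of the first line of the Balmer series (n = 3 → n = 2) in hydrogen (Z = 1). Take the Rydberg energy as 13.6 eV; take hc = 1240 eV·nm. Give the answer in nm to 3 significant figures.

The Balmer series terminates on n_f = 2; the first line has n_i = 2+1 = 3.
ΔE = 13.60 × (1/2² − 1/3²) = 1.889 eV.
λ = 1240 / 1.889 = 656 nm.

656 nm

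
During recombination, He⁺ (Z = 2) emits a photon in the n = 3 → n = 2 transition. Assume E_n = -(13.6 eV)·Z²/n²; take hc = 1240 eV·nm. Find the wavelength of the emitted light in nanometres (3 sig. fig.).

164 nm

For Z = 2 the level energies scale as Z², so the effective Rydberg energy is 13.6 × 4 = 54.40 eV.
ΔE = 54.40 × (1/2² − 1/3²) = 54.40 × 0.1389 = 7.556 eV.
λ = hc/ΔE = 1240 / 7.556 = 164 nm.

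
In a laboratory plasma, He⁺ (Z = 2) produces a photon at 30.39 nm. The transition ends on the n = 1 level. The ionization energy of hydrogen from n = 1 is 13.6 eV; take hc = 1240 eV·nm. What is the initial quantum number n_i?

n_i = 2

The photon energy is ΔE = hc/λ = 1240 / 30.39 = 40.80 eV.
With Z = 2, ΔE = 54.40 × (1/n_f² − 1/n_i²), so 1/n_f² − 1/n_i² = 0.7501.
With n_f = 1: 1/n_i² = 1/1 − 0.7501 = 0.2499, so n_i ≈ 2.00.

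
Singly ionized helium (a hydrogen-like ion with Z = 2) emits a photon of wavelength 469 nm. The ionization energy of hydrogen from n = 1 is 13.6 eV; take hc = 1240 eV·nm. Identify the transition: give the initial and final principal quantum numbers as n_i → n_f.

The photon energy is ΔE = hc/λ = 1240 / 469 = 2.644 eV.
With Z = 2, ΔE = 54.40 × (1/n_f² − 1/n_i²), so 1/n_f² − 1/n_i² = 0.04860.
Trying n_f = 3 gives 1/n_i² = 0.06251, i.e. n_i ≈ 4; this pair matches.

n_i = 4, n_f = 3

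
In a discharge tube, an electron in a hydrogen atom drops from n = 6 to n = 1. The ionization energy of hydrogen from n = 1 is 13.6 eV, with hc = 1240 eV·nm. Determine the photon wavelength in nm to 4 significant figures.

93.78 nm

ΔE = 13.60 × (1/1² − 1/6²) = 13.60 × 0.9722 = 13.22 eV.
λ = hc/ΔE = 1240 / 13.22 = 93.78 nm.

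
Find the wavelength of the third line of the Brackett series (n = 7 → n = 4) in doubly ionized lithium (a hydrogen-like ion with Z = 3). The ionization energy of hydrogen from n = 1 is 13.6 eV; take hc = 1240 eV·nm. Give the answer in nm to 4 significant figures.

240.7 nm

The Brackett series terminates on n_f = 4; the third line has n_i = 4+3 = 7.
ΔE = 122.4 × (1/4² − 1/7²) = 5.152 eV.
λ = 1240 / 5.152 = 240.7 nm.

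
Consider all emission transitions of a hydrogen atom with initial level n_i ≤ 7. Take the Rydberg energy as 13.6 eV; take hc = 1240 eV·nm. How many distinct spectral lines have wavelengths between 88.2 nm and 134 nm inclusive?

6

Enumerate all n_i → n_f pairs with 1 ≤ n_f < n_i ≤ 7 and compute λ = 1240 / [13.6·1·(1/n_f² − 1/n_i²)].
Lines falling in [88.2, 134] nm: 7→1 (93.08 nm), 6→1 (93.78 nm), 5→1 (94.98 nm), 4→1 (97.25 nm), 3→1 (102.6 nm), 2→1 (121.6 nm).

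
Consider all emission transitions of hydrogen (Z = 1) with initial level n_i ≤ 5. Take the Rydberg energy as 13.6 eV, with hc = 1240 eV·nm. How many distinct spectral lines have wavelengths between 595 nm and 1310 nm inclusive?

Enumerate all n_i → n_f pairs with 1 ≤ n_f < n_i ≤ 5 and compute λ = 1240 / [13.6·1·(1/n_f² − 1/n_i²)].
Lines falling in [595, 1310] nm: 3→2 (656.5 nm), 5→3 (1282 nm).

2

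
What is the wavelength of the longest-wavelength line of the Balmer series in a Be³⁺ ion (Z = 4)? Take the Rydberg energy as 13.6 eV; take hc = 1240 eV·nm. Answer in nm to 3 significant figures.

The Balmer series terminates on n_f = 2; the first line has n_i = 2+1 = 3.
ΔE = 217.6 × (1/2² − 1/3²) = 30.22 eV.
λ = 1240 / 30.22 = 41.0 nm.

41.0 nm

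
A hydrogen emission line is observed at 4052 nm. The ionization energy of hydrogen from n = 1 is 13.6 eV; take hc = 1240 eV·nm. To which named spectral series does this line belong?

Brackett

ΔE = 1240/4052 = 0.3060 eV.
This matches 13.6 × (1/4² − 1/5²), so n_f = 4: the Brackett series.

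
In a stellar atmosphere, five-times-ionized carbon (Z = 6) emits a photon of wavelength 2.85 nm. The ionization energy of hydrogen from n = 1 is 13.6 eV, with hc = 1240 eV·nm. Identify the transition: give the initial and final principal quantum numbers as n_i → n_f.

n_i = 3, n_f = 1

The photon energy is ΔE = hc/λ = 1240 / 2.85 = 435.1 eV.
With Z = 6, ΔE = 489.6 × (1/n_f² − 1/n_i²), so 1/n_f² − 1/n_i² = 0.8887.
Trying n_f = 1 gives 1/n_i² = 0.1113, i.e. n_i ≈ 3; this pair matches.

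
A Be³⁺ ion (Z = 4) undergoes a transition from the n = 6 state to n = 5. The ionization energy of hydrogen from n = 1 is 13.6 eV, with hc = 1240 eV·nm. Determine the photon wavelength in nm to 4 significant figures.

For Z = 4 the level energies scale as Z², so the effective Rydberg energy is 13.6 × 16 = 217.6 eV.
ΔE = 217.6 × (1/5² − 1/6²) = 217.6 × 0.01222 = 2.660 eV.
λ = hc/ΔE = 1240 / 2.660 = 466.2 nm.

466.2 nm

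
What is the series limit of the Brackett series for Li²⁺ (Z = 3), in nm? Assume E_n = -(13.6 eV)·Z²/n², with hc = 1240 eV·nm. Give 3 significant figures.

162 nm

The Brackett series has lower level n_f = 4; the series limit corresponds to n_i → ∞.
ΔE_max = 13.6 × 9 / 4² = 7.650 eV.
λ_min = 1240 / 7.650 = 162 nm.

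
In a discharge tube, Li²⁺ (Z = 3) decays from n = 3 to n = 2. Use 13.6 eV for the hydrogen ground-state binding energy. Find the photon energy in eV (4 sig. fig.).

17.00 eV

The Bohr energies scale as Z², so for Z = 3: E_n = −122.4/n² eV.
E_3 = −122.4/9 = −13.60 eV and E_2 = −122.4/4 = −30.60 eV.
The photon energy is |E_3 − E_2| = 17.00 eV.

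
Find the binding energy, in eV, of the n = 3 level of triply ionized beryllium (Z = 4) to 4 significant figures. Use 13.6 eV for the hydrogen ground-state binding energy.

E_n = −13.6 Z²/n² = −217.6/n² eV for Z = 4.
E_3 = −217.6/9 = −24.18 eV, so ionization (to E = 0) requires 24.18 eV.

24.18 eV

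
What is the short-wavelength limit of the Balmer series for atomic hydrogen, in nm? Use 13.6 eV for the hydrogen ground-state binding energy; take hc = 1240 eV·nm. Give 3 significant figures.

365 nm

The Balmer series has lower level n_f = 2; the series limit corresponds to n_i → ∞.
ΔE_max = 13.6 × 1 / 2² = 3.400 eV.
λ_min = 1240 / 3.400 = 365 nm.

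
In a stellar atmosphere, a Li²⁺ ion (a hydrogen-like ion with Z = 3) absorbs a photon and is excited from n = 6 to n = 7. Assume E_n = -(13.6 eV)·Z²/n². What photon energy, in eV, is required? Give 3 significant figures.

0.902 eV

The Bohr energies scale as Z², so for Z = 3: E_n = −122.4/n² eV.
E_7 = −122.4/49 = −2.498 eV and E_6 = −122.4/36 = −3.400 eV.
The photon energy is |E_7 − E_6| = 0.902 eV.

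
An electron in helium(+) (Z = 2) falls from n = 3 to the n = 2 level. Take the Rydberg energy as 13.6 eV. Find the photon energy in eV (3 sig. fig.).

The Bohr energies scale as Z², so for Z = 2: E_n = −54.40/n² eV.
E_3 = −54.40/9 = −6.044 eV and E_2 = −54.40/4 = −13.60 eV.
The photon energy is |E_3 − E_2| = 7.56 eV.

7.56 eV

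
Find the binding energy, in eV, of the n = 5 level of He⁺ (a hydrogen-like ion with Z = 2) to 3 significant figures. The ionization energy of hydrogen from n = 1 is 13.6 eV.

2.18 eV

E_n = −13.6 Z²/n² = −54.40/n² eV for Z = 2.
E_5 = −54.40/25 = −2.18 eV, so ionization (to E = 0) requires 2.18 eV.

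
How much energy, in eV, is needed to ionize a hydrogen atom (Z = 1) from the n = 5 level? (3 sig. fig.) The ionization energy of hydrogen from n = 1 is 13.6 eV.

E_5 = −13.60/25 = −0.544 eV, so ionization (to E = 0) requires 0.544 eV.

0.544 eV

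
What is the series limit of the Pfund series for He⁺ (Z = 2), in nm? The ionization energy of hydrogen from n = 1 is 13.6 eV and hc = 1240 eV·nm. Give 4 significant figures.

569.9 nm

The Pfund series has lower level n_f = 5; the series limit corresponds to n_i → ∞.
ΔE_max = 13.6 × 4 / 5² = 2.176 eV.
λ_min = 1240 / 2.176 = 569.9 nm.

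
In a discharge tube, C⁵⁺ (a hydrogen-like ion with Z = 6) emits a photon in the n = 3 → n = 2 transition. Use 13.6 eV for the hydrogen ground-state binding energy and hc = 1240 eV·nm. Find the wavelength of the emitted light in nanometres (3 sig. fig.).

For Z = 6 the level energies scale as Z², so the effective Rydberg energy is 13.6 × 36 = 489.6 eV.
ΔE = 489.6 × (1/2² − 1/3²) = 489.6 × 0.1389 = 68.00 eV.
λ = hc/ΔE = 1240 / 68.00 = 18.2 nm.

18.2 nm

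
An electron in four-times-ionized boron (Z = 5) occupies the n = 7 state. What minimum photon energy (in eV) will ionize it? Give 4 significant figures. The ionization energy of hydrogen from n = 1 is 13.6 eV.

6.939 eV

E_n = −13.6 Z²/n² = −340.0/n² eV for Z = 5.
E_7 = −340.0/49 = −6.939 eV, so ionization (to E = 0) requires 6.939 eV.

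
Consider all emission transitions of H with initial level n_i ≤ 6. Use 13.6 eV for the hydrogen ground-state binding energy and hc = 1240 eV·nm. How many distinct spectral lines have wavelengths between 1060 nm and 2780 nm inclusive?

Enumerate all n_i → n_f pairs with 1 ≤ n_f < n_i ≤ 6 and compute λ = 1240 / [13.6·1·(1/n_f² − 1/n_i²)].
Lines falling in [1060, 2780] nm: 6→3 (1094 nm), 5→3 (1282 nm), 4→3 (1876 nm), 6→4 (2626 nm).

4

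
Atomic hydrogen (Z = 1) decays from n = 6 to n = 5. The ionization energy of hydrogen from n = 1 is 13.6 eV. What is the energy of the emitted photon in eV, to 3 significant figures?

E_6 = −13.60/36 = −0.3778 eV and E_5 = −13.60/25 = −0.5440 eV.
The photon energy is |E_6 − E_5| = 0.166 eV.

0.166 eV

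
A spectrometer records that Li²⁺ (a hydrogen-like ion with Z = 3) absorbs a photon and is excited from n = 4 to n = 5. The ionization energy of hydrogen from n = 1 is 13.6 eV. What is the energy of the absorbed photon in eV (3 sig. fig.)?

The Bohr energies scale as Z², so for Z = 3: E_n = −122.4/n² eV.
E_5 = −122.4/25 = −4.896 eV and E_4 = −122.4/16 = −7.650 eV.
The photon energy is |E_5 − E_4| = 2.75 eV.

2.75 eV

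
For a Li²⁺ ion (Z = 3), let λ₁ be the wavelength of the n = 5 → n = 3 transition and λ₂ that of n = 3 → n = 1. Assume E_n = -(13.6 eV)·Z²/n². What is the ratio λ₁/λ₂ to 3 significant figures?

12.5

λ ∝ 1/ΔE ∝ 1/(1/n_f² − 1/n_i²), and the Z² and hc factors cancel in the ratio.
λ₁/λ₂ = (1/1² − 1/3²)/(1/3² − 1/5²) = 0.8889/0.07111 = 12.5.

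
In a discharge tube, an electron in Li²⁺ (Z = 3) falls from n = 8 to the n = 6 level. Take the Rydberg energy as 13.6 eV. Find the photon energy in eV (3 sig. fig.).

1.49 eV

The Bohr energies scale as Z², so for Z = 3: E_n = −122.4/n² eV.
E_8 = −122.4/64 = −1.913 eV and E_6 = −122.4/36 = −3.400 eV.
The photon energy is |E_8 − E_6| = 1.49 eV.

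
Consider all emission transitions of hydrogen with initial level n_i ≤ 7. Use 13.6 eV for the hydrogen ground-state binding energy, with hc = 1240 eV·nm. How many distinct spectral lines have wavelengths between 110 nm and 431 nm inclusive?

Enumerate all n_i → n_f pairs with 1 ≤ n_f < n_i ≤ 7 and compute λ = 1240 / [13.6·1·(1/n_f² − 1/n_i²)].
Lines falling in [110, 431] nm: 2→1 (121.6 nm), 7→2 (397.1 nm), 6→2 (410.3 nm).

3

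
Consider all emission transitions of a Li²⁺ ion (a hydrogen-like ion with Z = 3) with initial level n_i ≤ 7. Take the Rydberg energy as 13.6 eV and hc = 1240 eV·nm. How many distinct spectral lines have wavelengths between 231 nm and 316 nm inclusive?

2

Enumerate all n_i → n_f pairs with 1 ≤ n_f < n_i ≤ 7 and compute λ = 1240 / [13.6·9·(1/n_f² − 1/n_i²)].
Lines falling in [231, 316] nm: 7→4 (240.7 nm), 6→4 (291.8 nm).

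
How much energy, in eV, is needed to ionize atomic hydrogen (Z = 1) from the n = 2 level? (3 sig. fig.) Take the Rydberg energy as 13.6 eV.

3.40 eV

E_2 = −13.60/4 = −3.40 eV, so ionization (to E = 0) requires 3.40 eV.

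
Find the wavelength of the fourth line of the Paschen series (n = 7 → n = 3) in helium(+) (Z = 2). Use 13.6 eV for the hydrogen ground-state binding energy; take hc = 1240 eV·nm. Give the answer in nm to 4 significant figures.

251.3 nm

The Paschen series terminates on n_f = 3; the fourth line has n_i = 3+4 = 7.
ΔE = 54.40 × (1/3² − 1/7²) = 4.934 eV.
λ = 1240 / 4.934 = 251.3 nm.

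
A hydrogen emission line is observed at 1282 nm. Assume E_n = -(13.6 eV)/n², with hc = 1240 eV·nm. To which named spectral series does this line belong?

ΔE = 1240/1282 = 0.9672 eV.
This matches 13.6 × (1/3² − 1/5²), so n_f = 3: the Paschen series.

Paschen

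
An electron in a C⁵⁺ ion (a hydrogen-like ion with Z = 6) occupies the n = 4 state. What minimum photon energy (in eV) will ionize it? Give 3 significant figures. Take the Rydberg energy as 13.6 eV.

30.6 eV

E_n = −13.6 Z²/n² = −489.6/n² eV for Z = 6.
E_4 = −489.6/16 = −30.6 eV, so ionization (to E = 0) requires 30.6 eV.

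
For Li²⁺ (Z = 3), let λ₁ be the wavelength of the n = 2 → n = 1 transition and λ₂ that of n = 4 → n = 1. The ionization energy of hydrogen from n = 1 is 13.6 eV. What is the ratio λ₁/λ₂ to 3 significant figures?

λ ∝ 1/ΔE ∝ 1/(1/n_f² − 1/n_i²), and the Z² and hc factors cancel in the ratio.
λ₁/λ₂ = (1/1² − 1/4²)/(1/1² − 1/2²) = 0.9375/0.7500 = 1.25.

1.25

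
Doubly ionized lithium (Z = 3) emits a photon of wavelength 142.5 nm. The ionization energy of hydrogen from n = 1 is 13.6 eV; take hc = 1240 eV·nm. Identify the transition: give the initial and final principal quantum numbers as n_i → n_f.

n_i = 5, n_f = 3

The photon energy is ΔE = hc/λ = 1240 / 142.5 = 8.702 eV.
With Z = 3, ΔE = 122.4 × (1/n_f² − 1/n_i²), so 1/n_f² − 1/n_i² = 0.07109.
Trying n_f = 3 gives 1/n_i² = 0.04002, i.e. n_i ≈ 5; this pair matches.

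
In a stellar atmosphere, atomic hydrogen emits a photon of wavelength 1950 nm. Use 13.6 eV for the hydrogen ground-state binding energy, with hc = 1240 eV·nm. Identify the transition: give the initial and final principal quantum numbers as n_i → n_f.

n_i = 8, n_f = 4

The photon energy is ΔE = hc/λ = 1240 / 1950 = 0.6359 eV.
With Z = 1, ΔE = 13.60 × (1/n_f² − 1/n_i²), so 1/n_f² − 1/n_i² = 0.04676.
Trying n_f = 4 gives 1/n_i² = 0.01574, i.e. n_i ≈ 8; this pair matches.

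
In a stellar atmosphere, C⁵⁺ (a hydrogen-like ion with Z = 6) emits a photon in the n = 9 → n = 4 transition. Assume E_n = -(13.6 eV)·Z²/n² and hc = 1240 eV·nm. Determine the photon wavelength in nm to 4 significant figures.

For Z = 6 the level energies scale as Z², so the effective Rydberg energy is 13.6 × 36 = 489.6 eV.
ΔE = 489.6 × (1/4² − 1/9²) = 489.6 × 0.05015 = 24.56 eV.
λ = hc/ΔE = 1240 / 24.56 = 50.50 nm.

50.50 nm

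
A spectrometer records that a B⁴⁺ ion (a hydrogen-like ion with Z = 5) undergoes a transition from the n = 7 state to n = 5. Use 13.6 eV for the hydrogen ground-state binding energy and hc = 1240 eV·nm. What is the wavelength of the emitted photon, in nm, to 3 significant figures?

For Z = 5 the level energies scale as Z², so the effective Rydberg energy is 13.6 × 25 = 340.0 eV.
ΔE = 340.0 × (1/5² − 1/7²) = 340.0 × 0.01959 = 6.661 eV.
λ = hc/ΔE = 1240 / 6.661 = 186 nm.

186 nm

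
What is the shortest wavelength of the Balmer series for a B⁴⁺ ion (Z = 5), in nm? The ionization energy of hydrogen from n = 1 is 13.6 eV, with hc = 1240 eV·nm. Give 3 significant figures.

The Balmer series has lower level n_f = 2; the series limit corresponds to n_i → ∞.
ΔE_max = 13.6 × 25 / 2² = 85.00 eV.
λ_min = 1240 / 85.00 = 14.6 nm.

14.6 nm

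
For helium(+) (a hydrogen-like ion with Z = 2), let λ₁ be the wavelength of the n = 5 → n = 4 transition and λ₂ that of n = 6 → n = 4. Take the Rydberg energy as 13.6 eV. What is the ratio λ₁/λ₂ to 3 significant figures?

λ ∝ 1/ΔE ∝ 1/(1/n_f² − 1/n_i²), and the Z² and hc factors cancel in the ratio.
λ₁/λ₂ = (1/4² − 1/6²)/(1/4² − 1/5²) = 0.03472/0.02250 = 1.54.

1.54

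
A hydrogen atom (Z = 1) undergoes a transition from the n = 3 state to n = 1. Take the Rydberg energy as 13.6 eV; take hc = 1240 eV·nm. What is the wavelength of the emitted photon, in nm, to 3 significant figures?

ΔE = 13.60 × (1/1² − 1/3²) = 13.60 × 0.8889 = 12.09 eV.
λ = hc/ΔE = 1240 / 12.09 = 103 nm.

103 nm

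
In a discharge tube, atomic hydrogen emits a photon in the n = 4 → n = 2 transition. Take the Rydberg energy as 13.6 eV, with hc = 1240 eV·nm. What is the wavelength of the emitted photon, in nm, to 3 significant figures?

ΔE = 13.60 × (1/2² − 1/4²) = 13.60 × 0.1875 = 2.550 eV.
λ = hc/ΔE = 1240 / 2.550 = 486 nm.

486 nm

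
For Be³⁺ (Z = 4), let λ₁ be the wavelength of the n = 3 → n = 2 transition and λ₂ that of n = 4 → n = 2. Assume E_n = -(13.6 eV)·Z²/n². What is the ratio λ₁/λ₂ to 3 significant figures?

λ ∝ 1/ΔE ∝ 1/(1/n_f² − 1/n_i²), and the Z² and hc factors cancel in the ratio.
λ₁/λ₂ = (1/2² − 1/4²)/(1/2² − 1/3²) = 0.1875/0.1389 = 1.35.

1.35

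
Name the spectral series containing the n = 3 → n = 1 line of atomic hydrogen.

Lyman

The series is set by the lower level: n_f = 1 is the Lyman series.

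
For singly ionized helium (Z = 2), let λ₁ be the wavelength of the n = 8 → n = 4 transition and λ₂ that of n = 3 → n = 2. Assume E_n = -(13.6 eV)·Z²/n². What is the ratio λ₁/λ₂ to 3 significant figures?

2.96

λ ∝ 1/ΔE ∝ 1/(1/n_f² − 1/n_i²), and the Z² and hc factors cancel in the ratio.
λ₁/λ₂ = (1/2² − 1/3²)/(1/4² − 1/8²) = 0.1389/0.04688 = 2.96.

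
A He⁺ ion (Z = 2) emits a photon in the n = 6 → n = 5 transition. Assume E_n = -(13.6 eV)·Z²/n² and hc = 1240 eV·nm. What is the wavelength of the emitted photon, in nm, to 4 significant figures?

1865 nm

For Z = 2 the level energies scale as Z², so the effective Rydberg energy is 13.6 × 4 = 54.40 eV.
ΔE = 54.40 × (1/5² − 1/6²) = 54.40 × 0.01222 = 0.6649 eV.
λ = hc/ΔE = 1240 / 0.6649 = 1865 nm.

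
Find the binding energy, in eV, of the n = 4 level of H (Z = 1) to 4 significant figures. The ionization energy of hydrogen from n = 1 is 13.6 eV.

E_4 = −13.60/16 = −0.8500 eV, so ionization (to E = 0) requires 0.8500 eV.

0.8500 eV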